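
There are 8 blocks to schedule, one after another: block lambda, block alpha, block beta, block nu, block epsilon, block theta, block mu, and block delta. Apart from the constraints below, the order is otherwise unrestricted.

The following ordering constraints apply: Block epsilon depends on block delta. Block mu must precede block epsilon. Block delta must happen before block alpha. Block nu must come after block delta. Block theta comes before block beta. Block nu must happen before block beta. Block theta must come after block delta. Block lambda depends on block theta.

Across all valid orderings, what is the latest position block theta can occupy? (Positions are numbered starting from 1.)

Following every chain forward from block theta, the blocks that must come later are block lambda, block beta — 2 of them.
With 2 mandatory successors out of 8 blocks total, the latest slot for block theta is 8−2 = 6, and it's reachable by doing all non-successors before block theta.

6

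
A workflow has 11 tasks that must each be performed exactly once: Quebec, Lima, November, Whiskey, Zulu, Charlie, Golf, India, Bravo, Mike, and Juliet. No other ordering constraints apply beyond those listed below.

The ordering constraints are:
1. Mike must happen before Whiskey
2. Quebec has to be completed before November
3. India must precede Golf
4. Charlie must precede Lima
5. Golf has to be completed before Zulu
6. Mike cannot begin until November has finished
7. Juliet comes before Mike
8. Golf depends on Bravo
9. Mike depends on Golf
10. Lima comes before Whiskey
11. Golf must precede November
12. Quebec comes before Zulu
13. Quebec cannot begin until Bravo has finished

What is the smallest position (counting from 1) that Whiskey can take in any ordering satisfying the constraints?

10

The tasks that are forced before Whiskey, directly or transitively, are Quebec, Lima, November, Charlie, Golf, India, Bravo, Mike, Juliet. That's 9 tasks.
With 9 mandatory predecessors, the earliest Whiskey can sit is position 9+1 = 10, and placing just those 9 first achieves it.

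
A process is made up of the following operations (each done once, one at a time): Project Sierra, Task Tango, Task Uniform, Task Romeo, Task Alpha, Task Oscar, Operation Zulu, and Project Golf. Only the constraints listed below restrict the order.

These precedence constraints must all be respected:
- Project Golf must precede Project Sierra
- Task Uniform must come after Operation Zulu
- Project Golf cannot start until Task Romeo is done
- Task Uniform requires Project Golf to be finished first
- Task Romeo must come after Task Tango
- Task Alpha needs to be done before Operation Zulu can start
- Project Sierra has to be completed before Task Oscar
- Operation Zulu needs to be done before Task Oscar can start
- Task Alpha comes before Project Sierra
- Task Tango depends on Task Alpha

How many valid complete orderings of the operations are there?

14

Task Alpha is the only operation with nothing required before it, so every ordering starts there.
Systematically extending each partial ordering one operation at a time and counting, there are 14 complete orderings.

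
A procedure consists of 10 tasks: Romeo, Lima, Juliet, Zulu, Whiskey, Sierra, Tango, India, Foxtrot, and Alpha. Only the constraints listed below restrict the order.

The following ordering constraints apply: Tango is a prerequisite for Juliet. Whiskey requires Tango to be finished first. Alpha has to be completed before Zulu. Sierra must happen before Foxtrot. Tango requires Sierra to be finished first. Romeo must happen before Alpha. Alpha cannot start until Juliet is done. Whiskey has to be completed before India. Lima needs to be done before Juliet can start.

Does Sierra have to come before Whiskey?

There is a constraint chain Sierra → Tango → Whiskey.
So Sierra must precede Whiskey in any valid ordering.

Yes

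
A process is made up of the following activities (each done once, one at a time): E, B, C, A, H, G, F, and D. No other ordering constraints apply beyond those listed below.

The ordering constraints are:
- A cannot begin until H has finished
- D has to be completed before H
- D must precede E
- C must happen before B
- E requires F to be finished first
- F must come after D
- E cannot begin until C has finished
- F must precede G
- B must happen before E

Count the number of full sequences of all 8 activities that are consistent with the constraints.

2 activities have no prerequisites (C, D), so any of them could come first.
Enumerating by repeatedly choosing an available activity (one whose prerequisites are all placed) gives 284 distinct complete orderings.

284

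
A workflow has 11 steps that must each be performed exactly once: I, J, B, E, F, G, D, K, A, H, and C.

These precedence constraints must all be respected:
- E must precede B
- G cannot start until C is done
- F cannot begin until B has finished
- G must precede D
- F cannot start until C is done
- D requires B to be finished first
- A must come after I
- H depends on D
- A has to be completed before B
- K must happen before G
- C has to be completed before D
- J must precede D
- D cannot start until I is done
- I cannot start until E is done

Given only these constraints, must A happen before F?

Following the dependencies: A → B → F.
So A must precede F in any valid ordering.

Yes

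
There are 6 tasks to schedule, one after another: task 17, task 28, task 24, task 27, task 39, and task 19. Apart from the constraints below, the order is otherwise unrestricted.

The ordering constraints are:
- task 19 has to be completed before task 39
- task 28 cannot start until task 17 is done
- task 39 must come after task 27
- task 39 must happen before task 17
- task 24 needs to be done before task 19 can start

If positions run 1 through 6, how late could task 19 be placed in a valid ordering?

3

Following every chain forward from task 19, the tasks that must come later are task 17, task 28, task 39 — 3 of them.
With 3 mandatory successors out of 6 tasks total, the latest slot for task 19 is 6−3 = 3, and it's reachable by doing all non-successors before task 19.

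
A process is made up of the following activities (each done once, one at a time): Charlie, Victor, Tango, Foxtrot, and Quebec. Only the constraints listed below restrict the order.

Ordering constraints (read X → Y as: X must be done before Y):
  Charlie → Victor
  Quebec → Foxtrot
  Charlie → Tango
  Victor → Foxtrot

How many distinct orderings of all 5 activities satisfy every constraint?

11

2 activities have no prerequisites (Charlie, Quebec), so any of them could come first.
Enumerating by repeatedly choosing an available activity (one whose prerequisites are all placed) gives 11 distinct complete orderings.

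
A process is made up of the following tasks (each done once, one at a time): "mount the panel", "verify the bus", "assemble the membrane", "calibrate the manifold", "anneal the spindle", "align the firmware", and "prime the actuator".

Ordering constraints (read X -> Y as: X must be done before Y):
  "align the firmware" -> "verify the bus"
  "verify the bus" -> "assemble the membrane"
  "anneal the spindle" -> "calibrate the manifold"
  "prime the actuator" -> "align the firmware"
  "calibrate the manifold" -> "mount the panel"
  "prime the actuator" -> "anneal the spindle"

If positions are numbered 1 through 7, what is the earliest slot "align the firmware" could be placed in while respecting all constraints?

The only task forced before "align the firmware" (directly or transitively) is "prime the actuator".
With 1 mandatory predecessor, the earliest "align the firmware" can sit is position 1+1 = 2, and placing just that one first achieves it.

2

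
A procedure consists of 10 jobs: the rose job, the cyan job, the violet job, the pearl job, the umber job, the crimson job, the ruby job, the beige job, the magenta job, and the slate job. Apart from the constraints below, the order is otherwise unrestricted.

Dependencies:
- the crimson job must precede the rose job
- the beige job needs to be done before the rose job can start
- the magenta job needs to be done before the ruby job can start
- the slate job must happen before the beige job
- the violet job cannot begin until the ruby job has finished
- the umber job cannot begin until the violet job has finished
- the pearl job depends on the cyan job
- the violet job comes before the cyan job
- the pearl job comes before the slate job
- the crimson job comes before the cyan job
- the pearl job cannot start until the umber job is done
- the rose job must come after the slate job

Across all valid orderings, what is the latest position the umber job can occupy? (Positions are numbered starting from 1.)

The jobs that are forced after the umber job, directly or by a chain of constraints, are the rose job, the pearl job, the beige job, the slate job. That's 4 jobs.
So at least 4 jobs follow the umber job, putting the umber job no later than position 6. That position is achievable by scheduling everything else first.

6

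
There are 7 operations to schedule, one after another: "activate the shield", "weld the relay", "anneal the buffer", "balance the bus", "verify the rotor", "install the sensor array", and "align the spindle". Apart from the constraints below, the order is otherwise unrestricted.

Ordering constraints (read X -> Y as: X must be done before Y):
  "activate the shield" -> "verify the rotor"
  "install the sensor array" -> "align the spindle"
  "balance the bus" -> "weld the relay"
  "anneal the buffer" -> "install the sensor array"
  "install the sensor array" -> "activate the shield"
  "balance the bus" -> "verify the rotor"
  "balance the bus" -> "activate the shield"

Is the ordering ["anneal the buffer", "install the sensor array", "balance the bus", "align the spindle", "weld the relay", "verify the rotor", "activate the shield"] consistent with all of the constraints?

In the proposed order, "verify the rotor" appears before "activate the shield".
That contradicts the constraint that "activate the shield" must precede "verify the rotor".

No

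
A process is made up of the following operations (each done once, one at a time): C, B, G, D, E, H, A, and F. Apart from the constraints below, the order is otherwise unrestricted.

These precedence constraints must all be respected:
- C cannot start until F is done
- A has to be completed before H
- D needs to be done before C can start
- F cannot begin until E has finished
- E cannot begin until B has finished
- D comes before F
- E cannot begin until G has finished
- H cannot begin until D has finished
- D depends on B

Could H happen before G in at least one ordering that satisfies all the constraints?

Nothing in the constraints forces G before H — there is no chain from G to H.
That means at least one valid schedule has H before G.

Yes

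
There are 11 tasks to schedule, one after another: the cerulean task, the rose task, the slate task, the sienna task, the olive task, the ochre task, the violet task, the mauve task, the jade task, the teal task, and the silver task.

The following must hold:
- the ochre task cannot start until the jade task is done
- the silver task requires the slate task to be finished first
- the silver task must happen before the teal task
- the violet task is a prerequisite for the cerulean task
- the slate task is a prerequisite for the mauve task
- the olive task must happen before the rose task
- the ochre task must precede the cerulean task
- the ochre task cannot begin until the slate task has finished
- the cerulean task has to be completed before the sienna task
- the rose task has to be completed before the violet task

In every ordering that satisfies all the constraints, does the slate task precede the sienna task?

There is a constraint chain the slate task → the ochre task → the cerulean task → the sienna task.
So the slate task must precede the sienna task in any valid ordering.

Yes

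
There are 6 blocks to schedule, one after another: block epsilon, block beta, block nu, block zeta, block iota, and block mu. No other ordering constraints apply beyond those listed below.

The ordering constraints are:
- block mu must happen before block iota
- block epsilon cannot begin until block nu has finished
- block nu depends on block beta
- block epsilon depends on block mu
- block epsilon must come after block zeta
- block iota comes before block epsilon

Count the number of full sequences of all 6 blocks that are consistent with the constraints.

30

3 blocks have no prerequisites (block beta, block zeta, block mu), so any of them could come first.
Systematically extending each partial ordering one block at a time and counting, there are 30 complete orderings.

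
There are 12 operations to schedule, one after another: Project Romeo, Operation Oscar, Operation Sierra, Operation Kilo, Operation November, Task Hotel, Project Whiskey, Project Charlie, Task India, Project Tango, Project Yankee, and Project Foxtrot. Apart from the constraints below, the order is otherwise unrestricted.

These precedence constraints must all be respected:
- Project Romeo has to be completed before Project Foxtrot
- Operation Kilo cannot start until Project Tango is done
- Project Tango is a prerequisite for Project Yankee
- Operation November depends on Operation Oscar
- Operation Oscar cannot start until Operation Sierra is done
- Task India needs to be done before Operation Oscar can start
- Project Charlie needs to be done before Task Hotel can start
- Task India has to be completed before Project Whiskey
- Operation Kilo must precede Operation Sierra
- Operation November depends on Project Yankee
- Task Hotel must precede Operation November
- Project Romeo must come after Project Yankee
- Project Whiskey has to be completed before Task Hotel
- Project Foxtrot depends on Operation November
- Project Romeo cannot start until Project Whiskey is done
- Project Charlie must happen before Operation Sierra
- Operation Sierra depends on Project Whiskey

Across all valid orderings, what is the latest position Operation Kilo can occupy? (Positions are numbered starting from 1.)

8

Every operation that must follow Operation Kilo has to come after it. Tracing all chains starting from Operation Kilo, those operations are: Operation Oscar, Operation Sierra, Operation November, Project Foxtrot — 4 in total.
So at least 4 operations follow Operation Kilo, putting Operation Kilo no later than position 8. That position is achievable by scheduling everything else first.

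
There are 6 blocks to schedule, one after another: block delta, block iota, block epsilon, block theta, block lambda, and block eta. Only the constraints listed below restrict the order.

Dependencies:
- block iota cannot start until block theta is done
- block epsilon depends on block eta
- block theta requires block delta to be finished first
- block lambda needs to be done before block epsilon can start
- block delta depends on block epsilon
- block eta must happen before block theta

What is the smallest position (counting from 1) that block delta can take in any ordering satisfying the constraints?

The blocks that are forced before block delta, directly or transitively, are block epsilon, block lambda, block eta. That's 3 blocks.
So at minimum 3 blocks come before block delta, putting block delta no earlier than position 4. That position is achievable by scheduling exactly those predecessors first.

4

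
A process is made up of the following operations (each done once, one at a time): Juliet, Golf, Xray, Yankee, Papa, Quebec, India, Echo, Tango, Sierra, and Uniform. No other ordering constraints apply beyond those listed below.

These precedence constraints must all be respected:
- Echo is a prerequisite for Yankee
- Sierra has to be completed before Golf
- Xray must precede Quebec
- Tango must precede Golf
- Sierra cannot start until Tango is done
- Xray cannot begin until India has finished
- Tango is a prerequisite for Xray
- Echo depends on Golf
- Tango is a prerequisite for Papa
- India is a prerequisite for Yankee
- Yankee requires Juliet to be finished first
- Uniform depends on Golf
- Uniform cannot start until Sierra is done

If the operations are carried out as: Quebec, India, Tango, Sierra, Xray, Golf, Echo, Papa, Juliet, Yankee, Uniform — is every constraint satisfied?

No

Here Xray comes after Quebec.
Since Xray is required before Quebec, the ordering is invalid.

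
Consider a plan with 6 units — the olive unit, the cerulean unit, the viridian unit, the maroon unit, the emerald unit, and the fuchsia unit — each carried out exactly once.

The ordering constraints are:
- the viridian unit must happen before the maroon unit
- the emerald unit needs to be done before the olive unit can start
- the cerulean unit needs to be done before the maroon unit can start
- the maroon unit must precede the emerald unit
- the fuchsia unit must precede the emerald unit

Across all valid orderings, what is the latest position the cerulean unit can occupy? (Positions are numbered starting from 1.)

3

The units that are forced after the cerulean unit, directly or by a chain of constraints, are the olive unit, the maroon unit, the emerald unit. That's 3 units.
So at least 3 units follow the cerulean unit, putting the cerulean unit no later than position 3. That position is achievable by scheduling everything else first.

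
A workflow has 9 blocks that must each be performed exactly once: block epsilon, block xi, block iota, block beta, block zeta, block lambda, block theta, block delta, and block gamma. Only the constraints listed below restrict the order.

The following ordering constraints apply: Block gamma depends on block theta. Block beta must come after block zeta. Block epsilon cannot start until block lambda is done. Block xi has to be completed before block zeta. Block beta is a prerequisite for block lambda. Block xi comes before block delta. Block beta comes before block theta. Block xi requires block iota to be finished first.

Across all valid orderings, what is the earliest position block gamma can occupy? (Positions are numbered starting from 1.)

6

Every block that must precede block gamma has to come before it. Tracing all chains that end at block gamma, those blocks are: block xi, block iota, block beta, block zeta, block theta — 5 in total.
So at minimum 5 blocks come before block gamma, putting block gamma no earlier than position 6. That position is achievable by scheduling exactly those predecessors first.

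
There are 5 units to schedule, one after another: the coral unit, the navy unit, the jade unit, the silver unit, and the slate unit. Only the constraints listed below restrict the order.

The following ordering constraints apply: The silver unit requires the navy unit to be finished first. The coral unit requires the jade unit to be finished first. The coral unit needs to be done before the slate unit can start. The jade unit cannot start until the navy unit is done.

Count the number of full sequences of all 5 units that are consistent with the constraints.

Only the navy unit has no prerequisites, so it must go first.
Counting all ways to extend the partial order to a total order gives 4.

4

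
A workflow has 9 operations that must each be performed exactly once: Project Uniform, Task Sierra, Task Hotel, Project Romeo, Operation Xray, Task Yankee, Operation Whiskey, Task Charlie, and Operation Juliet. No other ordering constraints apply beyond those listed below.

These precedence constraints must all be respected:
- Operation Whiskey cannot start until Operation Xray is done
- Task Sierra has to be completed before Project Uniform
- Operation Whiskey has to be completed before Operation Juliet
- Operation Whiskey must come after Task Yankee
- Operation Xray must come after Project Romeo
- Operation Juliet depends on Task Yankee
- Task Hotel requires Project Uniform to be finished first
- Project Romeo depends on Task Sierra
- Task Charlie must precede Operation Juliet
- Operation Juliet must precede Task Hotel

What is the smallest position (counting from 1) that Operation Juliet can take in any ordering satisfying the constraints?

The operations that are forced before Operation Juliet, directly or transitively, are Task Sierra, Project Romeo, Operation Xray, Task Yankee, Operation Whiskey, Task Charlie. That's 6 operations.
With 6 mandatory predecessors, the earliest Operation Juliet can sit is position 6+1 = 7, and placing just those 6 first achieves it.

7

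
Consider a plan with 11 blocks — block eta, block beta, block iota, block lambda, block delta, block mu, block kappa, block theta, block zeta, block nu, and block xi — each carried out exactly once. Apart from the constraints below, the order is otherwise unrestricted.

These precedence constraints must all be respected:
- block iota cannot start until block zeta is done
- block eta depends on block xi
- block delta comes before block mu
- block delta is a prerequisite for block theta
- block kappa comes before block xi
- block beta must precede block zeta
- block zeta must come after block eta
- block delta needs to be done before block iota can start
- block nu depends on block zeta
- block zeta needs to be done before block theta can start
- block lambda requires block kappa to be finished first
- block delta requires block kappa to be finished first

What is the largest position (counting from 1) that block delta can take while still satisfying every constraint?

8

Following every chain forward from block delta, the blocks that must come later are block iota, block mu, block theta — 3 of them.
With 3 mandatory successors out of 11 blocks total, the latest slot for block delta is 11−3 = 8, and it's reachable by doing all non-successors before block delta.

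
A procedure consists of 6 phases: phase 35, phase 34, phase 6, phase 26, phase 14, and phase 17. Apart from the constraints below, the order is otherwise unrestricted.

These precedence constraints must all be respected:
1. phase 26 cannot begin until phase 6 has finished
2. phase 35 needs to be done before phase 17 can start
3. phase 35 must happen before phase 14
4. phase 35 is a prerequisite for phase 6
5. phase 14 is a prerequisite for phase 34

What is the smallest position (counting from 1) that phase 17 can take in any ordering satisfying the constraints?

Working backwards through the constraints from phase 17, its only required predecessor is phase 35.
With 1 mandatory predecessor, the earliest phase 17 can sit is position 1+1 = 2, and placing just that one first achieves it.

2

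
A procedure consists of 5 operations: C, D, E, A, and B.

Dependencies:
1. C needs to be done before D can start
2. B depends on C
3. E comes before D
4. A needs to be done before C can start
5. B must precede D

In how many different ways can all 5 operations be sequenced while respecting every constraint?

4

The operations with no prerequisites are E, A; any of them can be placed first.
Counting all ways to extend the partial order to a total order gives 4.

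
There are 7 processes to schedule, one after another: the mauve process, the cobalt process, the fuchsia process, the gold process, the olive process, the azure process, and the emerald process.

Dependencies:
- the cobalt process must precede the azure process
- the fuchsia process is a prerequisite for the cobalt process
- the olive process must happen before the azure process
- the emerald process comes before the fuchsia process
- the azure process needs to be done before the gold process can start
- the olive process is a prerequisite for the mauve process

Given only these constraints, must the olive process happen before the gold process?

Tracing the constraints gives a chain: the olive process → the azure process → the gold process.
That forces the olive process before the gold process in every valid schedule.

Yes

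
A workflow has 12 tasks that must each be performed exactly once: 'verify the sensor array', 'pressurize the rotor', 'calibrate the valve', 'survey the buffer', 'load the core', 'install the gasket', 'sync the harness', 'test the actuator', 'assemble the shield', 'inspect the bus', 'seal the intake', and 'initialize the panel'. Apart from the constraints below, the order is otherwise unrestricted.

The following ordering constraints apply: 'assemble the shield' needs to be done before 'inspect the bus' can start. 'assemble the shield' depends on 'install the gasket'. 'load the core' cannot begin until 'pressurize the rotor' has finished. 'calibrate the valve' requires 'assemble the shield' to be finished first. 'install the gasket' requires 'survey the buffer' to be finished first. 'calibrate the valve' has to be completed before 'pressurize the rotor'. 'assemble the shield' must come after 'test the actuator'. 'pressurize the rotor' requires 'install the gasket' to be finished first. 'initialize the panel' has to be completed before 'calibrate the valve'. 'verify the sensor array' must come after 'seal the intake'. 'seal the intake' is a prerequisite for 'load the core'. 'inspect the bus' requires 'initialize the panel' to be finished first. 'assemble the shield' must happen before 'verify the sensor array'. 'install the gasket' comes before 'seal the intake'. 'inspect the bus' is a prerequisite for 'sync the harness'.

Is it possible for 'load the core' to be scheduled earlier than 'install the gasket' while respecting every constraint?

No

The constraints give a chain 'install the gasket' → 'pressurize the rotor' → 'load the core', which forces 'install the gasket' before 'load the core'.
So no valid ordering can have 'load the core' before 'install the gasket'.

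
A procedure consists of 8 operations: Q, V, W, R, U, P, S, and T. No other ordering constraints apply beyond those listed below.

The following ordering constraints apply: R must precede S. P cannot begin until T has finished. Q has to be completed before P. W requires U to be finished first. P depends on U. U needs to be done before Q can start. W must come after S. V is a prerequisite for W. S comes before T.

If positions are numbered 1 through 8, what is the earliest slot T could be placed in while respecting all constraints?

3

Every operation that must precede T has to come before it. Tracing all chains that end at T, those operations are: R, S — 2 in total.
So at minimum 2 operations come before T, putting T no earlier than position 3. That position is achievable by scheduling exactly those predecessors first.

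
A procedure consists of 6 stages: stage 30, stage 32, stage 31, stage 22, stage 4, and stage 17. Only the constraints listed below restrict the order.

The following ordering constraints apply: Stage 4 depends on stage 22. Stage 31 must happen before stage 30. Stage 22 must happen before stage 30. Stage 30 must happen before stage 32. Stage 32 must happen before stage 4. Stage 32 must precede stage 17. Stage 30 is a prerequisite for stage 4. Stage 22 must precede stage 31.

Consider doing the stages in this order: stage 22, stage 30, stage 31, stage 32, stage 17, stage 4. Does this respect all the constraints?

Here stage 31 comes after stage 30.
Since stage 31 is required before stage 30, the ordering is invalid.

No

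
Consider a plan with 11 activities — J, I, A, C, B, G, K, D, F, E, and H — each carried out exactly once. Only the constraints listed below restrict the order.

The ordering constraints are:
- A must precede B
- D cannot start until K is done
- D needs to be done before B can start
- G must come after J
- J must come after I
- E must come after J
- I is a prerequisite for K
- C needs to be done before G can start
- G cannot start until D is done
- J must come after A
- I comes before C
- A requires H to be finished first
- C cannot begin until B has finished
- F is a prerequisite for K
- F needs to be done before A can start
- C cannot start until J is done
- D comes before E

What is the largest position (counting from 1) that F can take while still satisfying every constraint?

Following every chain forward from F, the activities that must come later are J, A, C, B, G, K, D, E — 8 of them.
So at least 8 activities follow F, putting F no later than position 3. That position is achievable by scheduling everything else first.

3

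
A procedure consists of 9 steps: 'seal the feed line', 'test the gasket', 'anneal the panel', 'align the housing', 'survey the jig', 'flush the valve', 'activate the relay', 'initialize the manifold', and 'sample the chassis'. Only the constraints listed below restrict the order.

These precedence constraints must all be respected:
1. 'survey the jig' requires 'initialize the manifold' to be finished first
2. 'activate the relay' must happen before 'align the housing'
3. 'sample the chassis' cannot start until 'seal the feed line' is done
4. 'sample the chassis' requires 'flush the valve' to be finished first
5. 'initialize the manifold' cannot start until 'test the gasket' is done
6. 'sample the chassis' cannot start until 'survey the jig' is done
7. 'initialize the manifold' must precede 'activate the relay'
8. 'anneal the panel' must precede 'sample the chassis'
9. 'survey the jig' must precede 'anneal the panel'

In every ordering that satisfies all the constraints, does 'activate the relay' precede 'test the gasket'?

The constraints actually force 'test the gasket' before 'activate the relay' (via 'test the gasket' → 'initialize the manifold' → 'activate the relay'), not the other way around.
So 'activate the relay' does not have to come before 'test the gasket' — it cannot.

No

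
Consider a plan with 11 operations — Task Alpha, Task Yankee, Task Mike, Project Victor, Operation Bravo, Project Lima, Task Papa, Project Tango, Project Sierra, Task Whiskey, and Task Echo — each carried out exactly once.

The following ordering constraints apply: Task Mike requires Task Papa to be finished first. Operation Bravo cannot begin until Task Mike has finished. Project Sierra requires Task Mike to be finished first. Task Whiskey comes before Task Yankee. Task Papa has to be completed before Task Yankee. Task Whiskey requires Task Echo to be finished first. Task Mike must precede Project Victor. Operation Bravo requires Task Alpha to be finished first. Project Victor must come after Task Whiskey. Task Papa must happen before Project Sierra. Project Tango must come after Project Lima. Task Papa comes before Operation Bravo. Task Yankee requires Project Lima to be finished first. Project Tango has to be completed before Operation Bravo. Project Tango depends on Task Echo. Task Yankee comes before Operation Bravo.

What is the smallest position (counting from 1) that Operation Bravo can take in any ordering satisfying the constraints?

9

Every operation that must precede Operation Bravo has to come before it. Tracing all chains that end at Operation Bravo, those operations are: Task Alpha, Task Yankee, Task Mike, Project Lima, Task Papa, Project Tango, Task Whiskey, Task Echo — 8 in total.
With 8 mandatory predecessors, the earliest Operation Bravo can sit is position 8+1 = 9, and placing just those 8 first achieves it.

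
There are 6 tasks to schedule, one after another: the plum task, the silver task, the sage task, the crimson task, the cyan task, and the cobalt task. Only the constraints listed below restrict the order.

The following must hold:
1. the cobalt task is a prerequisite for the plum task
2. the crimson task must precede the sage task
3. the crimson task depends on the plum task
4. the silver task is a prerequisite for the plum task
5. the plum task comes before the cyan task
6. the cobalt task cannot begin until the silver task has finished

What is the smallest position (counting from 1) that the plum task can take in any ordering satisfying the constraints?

Every task that must precede the plum task has to come before it. Tracing all chains that end at the plum task, those tasks are: the silver task, the cobalt task — 2 in total.
So at minimum 2 tasks come before the plum task, putting the plum task no earlier than position 3. That position is achievable by scheduling exactly those predecessors first.

3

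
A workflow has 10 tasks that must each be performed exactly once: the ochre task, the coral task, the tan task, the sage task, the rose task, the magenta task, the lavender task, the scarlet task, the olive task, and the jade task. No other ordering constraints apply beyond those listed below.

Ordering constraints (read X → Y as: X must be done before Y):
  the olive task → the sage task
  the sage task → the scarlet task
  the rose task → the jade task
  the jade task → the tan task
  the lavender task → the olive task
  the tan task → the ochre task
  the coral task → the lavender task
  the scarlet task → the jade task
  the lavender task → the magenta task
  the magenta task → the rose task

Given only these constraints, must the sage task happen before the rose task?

No chain of constraints connects the sage task to the rose task in either direction.
There exist valid orderings with the rose task before the sage task, so the sage task is not required to come first.

No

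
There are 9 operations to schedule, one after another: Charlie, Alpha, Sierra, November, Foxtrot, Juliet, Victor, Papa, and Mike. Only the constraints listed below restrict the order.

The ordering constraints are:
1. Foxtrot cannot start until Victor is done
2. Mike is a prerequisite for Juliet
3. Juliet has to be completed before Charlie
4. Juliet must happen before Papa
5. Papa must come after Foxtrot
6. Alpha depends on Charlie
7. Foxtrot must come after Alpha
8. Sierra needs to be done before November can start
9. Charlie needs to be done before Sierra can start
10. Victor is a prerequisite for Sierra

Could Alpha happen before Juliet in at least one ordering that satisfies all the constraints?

No

The constraints give a chain Juliet → Charlie → Alpha, which forces Juliet before Alpha.
Hence Alpha can never be scheduled before Juliet.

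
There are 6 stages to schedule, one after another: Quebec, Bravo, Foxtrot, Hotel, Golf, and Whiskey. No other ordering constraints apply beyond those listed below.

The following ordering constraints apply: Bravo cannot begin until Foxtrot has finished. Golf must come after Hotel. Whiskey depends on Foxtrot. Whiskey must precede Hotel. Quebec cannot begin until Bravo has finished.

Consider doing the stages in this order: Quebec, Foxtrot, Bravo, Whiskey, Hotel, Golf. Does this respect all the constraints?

In the proposed order, Quebec appears before Bravo.
Since Bravo is required before Quebec, the ordering is invalid.

No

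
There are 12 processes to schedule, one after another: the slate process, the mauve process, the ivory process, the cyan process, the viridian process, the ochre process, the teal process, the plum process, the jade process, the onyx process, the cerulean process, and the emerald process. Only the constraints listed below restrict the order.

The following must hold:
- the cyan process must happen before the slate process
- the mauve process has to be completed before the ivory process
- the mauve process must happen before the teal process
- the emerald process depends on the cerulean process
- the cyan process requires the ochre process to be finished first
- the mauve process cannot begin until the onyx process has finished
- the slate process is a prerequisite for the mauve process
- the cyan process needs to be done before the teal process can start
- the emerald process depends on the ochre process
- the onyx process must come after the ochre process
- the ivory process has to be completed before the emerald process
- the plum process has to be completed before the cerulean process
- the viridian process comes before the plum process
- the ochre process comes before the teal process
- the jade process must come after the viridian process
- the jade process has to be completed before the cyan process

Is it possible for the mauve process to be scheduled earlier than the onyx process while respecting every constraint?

Following the onyx process → the mauve process, the onyx process must precede the mauve process in every valid ordering.
Hence the mauve process can never be scheduled before the onyx process.

No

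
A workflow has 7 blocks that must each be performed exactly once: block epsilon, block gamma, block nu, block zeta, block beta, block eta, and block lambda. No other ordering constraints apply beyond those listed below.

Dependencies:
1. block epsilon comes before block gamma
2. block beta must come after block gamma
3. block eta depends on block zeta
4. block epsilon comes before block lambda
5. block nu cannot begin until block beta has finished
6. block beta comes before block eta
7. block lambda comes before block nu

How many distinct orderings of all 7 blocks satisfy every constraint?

2 blocks have no prerequisites (block epsilon, block zeta), so any of them could come first.
Counting all ways to extend the partial order to a total order gives 37.

37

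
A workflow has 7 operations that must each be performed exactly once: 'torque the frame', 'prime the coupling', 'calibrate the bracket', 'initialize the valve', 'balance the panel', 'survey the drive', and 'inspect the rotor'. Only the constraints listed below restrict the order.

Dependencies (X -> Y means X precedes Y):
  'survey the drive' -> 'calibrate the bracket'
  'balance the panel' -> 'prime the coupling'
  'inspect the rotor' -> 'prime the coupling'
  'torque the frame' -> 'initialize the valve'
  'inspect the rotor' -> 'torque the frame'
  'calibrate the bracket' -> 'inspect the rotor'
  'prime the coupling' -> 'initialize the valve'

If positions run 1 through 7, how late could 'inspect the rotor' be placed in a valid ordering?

Following every chain forward from 'inspect the rotor', the operations that must come later are 'torque the frame', 'prime the coupling', 'initialize the valve' — 3 of them.
With 3 mandatory successors out of 7 operations total, the latest slot for 'inspect the rotor' is 7−3 = 4, and it's reachable by doing all non-successors before 'inspect the rotor'.

4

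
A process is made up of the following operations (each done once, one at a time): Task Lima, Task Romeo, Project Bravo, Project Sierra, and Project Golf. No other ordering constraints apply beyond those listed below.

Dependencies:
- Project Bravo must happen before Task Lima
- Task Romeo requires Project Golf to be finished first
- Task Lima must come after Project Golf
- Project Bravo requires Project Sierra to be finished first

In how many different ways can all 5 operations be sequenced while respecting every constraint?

The operations with no prerequisites are Project Sierra, Project Golf; any of them can be placed first.
Enumerating by repeatedly choosing an available operation (one whose prerequisites are all placed) gives 9 distinct complete orderings.

9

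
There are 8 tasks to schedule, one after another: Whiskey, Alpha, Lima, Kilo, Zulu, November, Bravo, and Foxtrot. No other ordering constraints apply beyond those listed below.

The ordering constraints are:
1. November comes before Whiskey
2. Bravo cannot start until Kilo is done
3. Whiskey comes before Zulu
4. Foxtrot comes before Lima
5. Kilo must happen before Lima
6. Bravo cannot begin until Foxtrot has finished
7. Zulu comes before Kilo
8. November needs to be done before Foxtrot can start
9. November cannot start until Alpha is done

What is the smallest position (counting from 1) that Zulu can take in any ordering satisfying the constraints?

The tasks that are forced before Zulu, directly or transitively, are Whiskey, Alpha, November. That's 3 tasks.
With 3 mandatory predecessors, the earliest Zulu can sit is position 3+1 = 4, and placing just those 3 first achieves it.

4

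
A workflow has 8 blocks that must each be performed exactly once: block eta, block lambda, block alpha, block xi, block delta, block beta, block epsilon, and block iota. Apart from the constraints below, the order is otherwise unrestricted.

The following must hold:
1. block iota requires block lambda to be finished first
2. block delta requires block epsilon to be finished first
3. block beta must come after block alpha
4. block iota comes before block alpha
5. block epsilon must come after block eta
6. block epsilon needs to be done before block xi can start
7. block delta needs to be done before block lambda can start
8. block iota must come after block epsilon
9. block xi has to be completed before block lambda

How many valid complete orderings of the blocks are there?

Block eta is the only block with nothing required before it, so every ordering starts there.
Systematically extending each partial ordering one block at a time and counting, there are 2 complete orderings.

2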